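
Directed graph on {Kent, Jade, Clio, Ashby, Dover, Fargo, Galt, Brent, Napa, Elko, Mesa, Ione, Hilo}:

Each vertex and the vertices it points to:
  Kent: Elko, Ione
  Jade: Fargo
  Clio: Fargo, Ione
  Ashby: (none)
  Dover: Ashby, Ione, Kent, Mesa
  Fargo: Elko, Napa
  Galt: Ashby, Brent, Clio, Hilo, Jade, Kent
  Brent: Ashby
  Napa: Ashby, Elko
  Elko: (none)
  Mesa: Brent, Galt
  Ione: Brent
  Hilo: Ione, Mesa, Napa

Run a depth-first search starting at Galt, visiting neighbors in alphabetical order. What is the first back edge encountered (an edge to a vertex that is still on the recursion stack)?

Mesa->Galt

DFS from Galt (visiting neighbors in alphabetical order); mark gray on enter, black on exit:
Galt gray
  Ashby gray
  Ashby black
  Brent gray
    Brent→Ashby: Ashby black — skip
  Brent black
  Clio gray
    Fargo gray
      Elko gray
      Elko black
      Napa gray
        Napa→Ashby: Ashby black — skip
        Napa→Elko: Elko black — skip
      Napa black
    Fargo black
    Ione gray
      Ione→Brent: Brent black — skip
    Ione black
  Clio black
  Hilo gray
    Hilo→Ione: Ione black — skip
    Mesa gray
      Mesa→Brent: Brent black — skip
      Mesa→Galt: Galt is gray → back edge
First back edge: Mesa → Galt.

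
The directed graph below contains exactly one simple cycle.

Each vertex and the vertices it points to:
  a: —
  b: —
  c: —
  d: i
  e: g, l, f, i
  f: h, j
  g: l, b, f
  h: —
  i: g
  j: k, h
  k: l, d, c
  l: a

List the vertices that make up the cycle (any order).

DFS with gray/black marking from g:
g gray
  l gray
    a gray
    a black
  l black
  b gray
  b black
  f gray
    h gray
    h black
    j gray
      k gray
        k→l: l black — skip
        d gray
          i gray
            i→g: g is gray → back edge
Back edge closes the cycle g → f → j → k → d → i → g; its vertices are {d, f, g, i, j, k}.

d, f, g, i, j, k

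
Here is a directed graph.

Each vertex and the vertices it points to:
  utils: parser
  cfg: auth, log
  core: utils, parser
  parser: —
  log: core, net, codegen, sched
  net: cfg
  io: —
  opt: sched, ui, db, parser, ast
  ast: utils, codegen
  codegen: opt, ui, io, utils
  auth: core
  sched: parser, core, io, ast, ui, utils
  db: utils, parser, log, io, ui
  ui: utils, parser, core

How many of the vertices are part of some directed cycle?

8

A vertex is on a directed cycle iff it belongs to a strongly connected component of size ≥ 2 (or has a self-loop).
The vertices on cycles are {db, ast, cfg, log, net, opt, sched, codegen} — 8 in total.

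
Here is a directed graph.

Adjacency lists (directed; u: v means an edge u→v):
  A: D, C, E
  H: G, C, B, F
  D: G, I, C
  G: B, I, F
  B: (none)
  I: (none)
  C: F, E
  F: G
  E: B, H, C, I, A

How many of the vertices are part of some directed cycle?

7

A vertex is on a directed cycle iff it belongs to a strongly connected component of size ≥ 2 (or has a self-loop).
The vertices on cycles are {A, C, D, E, F, G, H} — 7 in total.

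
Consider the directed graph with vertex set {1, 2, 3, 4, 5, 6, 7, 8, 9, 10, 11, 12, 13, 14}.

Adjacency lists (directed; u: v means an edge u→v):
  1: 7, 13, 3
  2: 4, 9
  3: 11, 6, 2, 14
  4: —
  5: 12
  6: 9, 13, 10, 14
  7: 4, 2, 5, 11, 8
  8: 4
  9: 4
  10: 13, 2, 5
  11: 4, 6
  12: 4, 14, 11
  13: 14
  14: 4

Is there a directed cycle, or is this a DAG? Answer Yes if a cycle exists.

DFS with white/gray/black marking, starting from 12:
12 gray
  4 gray
  4 black
  14 gray
    14→4: 4 black — skip
  14 black
  11 gray
    11→4: 4 black — skip
    6 gray
      9 gray
        9→4: 4 black — skip
      9 black
      13 gray
        13→14: 14 black — skip
      13 black
      10 gray
        10→13: 13 black — skip
        2 gray
          2→4: 4 black — skip
          2→9: 9 black — skip
        2 black
        5 gray
          5→12: 12 is gray → back edge
Back edge found, so a cycle exists: 12 → 11 → 6 → 10 → 5 → 12.

Yes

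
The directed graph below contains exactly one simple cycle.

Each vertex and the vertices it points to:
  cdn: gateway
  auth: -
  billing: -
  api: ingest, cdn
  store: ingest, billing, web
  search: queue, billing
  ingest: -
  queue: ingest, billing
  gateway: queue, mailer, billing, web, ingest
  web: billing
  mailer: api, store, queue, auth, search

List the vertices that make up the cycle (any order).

api, cdn, mailer, gateway

DFS with gray/black marking from gateway:
gateway gray
  queue gray
    ingest gray
    ingest black
    billing gray
    billing black
  queue black
  mailer gray
    api gray
      api→ingest: ingest black — skip
      cdn gray
        cdn→gateway: gateway is gray → back edge
Back edge closes the cycle gateway → mailer → api → cdn → gateway; its vertices are {api, cdn, mailer, gateway}.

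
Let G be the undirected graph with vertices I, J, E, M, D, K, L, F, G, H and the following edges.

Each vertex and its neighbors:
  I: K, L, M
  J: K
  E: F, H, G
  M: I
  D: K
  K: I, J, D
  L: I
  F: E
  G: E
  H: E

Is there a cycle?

DFS, tracking each vertex's parent; an edge to a visited non-parent vertex closes a cycle.
Start from G:
visit G (parent –)
  visit E (parent G)
    visit F (parent E)
      F–E: parent, skip
    visit H (parent E)
      H–E: parent, skip
    E–G: parent, skip
visit I (parent –)
  visit K (parent I)
    K–I: parent, skip
    visit J (parent K)
      J–K: parent, skip
    visit D (parent K)
      D–K: parent, skip
  visit L (parent I)
    L–I: parent, skip
  visit M (parent I)
    M–I: parent, skip
No non-parent visited neighbor found — the graph is a forest.

No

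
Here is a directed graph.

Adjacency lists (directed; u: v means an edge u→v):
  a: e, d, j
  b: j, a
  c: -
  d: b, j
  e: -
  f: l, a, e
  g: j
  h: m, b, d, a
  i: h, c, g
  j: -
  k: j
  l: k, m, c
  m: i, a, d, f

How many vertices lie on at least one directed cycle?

8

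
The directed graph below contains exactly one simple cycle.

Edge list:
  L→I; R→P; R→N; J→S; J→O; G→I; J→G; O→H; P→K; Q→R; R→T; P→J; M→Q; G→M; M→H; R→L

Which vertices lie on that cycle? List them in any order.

G, J, M, P, Q, R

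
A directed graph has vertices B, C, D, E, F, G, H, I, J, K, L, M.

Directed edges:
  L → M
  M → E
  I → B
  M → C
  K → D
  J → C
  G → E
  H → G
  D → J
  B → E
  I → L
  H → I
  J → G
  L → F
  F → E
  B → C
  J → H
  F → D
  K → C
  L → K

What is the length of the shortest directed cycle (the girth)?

6

For each vertex v, BFS finds the shortest path from v back to v.
The shortest such closed walk is I → L → F → D → J → H → I, length 6.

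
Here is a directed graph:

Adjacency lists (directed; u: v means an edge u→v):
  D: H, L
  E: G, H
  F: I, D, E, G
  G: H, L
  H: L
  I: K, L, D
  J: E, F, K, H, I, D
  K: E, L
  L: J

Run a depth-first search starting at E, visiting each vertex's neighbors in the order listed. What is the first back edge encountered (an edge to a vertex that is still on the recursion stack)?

DFS from E (visiting each vertex's neighbors in the order listed); mark gray on enter, black on exit:
E gray
  G gray
    H gray
      L gray
        J gray
          J→E: E is gray → back edge
First back edge: J → E.

J->E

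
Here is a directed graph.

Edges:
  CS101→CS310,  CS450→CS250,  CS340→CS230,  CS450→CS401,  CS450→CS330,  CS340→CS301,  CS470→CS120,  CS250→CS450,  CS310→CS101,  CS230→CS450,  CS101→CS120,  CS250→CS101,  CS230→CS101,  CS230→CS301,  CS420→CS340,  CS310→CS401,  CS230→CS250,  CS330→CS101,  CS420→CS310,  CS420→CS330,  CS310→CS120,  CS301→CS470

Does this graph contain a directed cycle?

DFS with white/gray/black marking, starting from CS401:
CS401 gray
CS401 black
CS120 gray
CS120 black
CS470 gray
  CS470→CS120: CS120 black — skip
CS470 black
CS310 gray
  CS310→CS401: CS401 black — skip
  CS101 gray
    CS101→CS120: CS120 black — skip
    CS101→CS310: CS310 is gray → back edge
Back edge found, so a cycle exists: CS310 → CS101 → CS310.

Yes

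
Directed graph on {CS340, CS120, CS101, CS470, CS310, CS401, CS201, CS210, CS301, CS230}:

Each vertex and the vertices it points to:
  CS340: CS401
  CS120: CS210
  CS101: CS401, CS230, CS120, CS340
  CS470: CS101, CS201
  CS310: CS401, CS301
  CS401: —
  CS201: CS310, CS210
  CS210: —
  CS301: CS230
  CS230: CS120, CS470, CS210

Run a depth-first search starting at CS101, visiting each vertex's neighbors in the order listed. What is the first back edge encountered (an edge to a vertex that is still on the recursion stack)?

CS470→CS101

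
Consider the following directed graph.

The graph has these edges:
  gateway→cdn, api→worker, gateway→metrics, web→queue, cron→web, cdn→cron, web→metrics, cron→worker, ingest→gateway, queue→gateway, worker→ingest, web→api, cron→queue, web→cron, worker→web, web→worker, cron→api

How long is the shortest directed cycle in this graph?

2

For each vertex v, BFS finds the shortest path from v back to v.
The shortest such closed walk is web → cron → web, length 2.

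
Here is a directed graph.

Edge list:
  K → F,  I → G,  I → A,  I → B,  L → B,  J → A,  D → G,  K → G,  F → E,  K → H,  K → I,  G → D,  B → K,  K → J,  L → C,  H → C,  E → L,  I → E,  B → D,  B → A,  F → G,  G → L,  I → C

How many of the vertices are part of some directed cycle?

8

A vertex is on a directed cycle iff it belongs to a strongly connected component of size ≥ 2 (or has a self-loop).
The vertices on cycles are {B, D, E, F, G, I, K, L} — 8 in total.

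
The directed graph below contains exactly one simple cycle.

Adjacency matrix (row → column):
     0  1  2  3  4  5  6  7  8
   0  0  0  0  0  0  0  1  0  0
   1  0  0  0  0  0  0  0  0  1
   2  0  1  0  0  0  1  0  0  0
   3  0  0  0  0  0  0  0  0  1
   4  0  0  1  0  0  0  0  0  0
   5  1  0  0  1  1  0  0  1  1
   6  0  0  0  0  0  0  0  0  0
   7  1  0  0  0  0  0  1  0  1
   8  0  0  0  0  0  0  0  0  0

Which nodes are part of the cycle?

DFS with gray/black marking from 5:
5 gray
  0 gray
    6 gray
    6 black
  0 black
  7 gray
    8 gray
    8 black
    7→0: 0 black — skip
    7→6: 6 black — skip
  7 black
  5→8: 8 black — skip
  3 gray
    3→8: 8 black — skip
  3 black
  4 gray
    2 gray
      1 gray
        1→8: 8 black — skip
      1 black
      2→5: 5 is gray → back edge
Back edge closes the cycle 5 → 4 → 2 → 5; its vertices are {2, 4, 5}.

2, 4, 5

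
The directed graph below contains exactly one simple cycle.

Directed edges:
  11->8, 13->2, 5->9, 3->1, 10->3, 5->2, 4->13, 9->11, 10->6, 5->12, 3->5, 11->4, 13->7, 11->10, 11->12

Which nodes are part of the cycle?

DFS with gray/black marking from 11:
11 gray
  12 gray
  12 black
  8 gray
  8 black
  4 gray
    13 gray
      2 gray
      2 black
      7 gray
      7 black
    13 black
  4 black
  10 gray
    6 gray
    6 black
    3 gray
      5 gray
        5→12: 12 black — skip
        5→2: 2 black — skip
        9 gray
          9→11: 11 is gray → back edge
Back edge closes the cycle 11 → 10 → 3 → 5 → 9 → 11; its vertices are {3, 5, 9, 10, 11}.

3, 5, 9, 10, 11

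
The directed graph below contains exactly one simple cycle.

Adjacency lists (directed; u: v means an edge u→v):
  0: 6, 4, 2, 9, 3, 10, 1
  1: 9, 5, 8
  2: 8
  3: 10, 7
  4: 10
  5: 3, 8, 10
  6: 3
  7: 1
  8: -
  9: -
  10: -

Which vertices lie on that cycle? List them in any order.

1, 3, 5, 7

DFS with gray/black marking from 1:
1 gray
  9 gray
  9 black
  5 gray
    3 gray
      10 gray
      10 black
      7 gray
        7→1: 1 is gray → back edge
Back edge closes the cycle 1 → 5 → 3 → 7 → 1; its vertices are {1, 3, 5, 7}.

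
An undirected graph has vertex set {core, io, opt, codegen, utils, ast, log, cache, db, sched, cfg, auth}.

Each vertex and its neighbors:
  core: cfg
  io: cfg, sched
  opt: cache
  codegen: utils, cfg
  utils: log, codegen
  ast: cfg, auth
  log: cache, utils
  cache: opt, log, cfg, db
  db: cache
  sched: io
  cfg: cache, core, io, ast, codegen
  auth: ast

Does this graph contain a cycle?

Yes

DFS, tracking each vertex's parent; an edge to a visited non-parent vertex closes a cycle.
Start from io:
visit io (parent –)
  visit cfg (parent io)
    visit cache (parent cfg)
      visit opt (parent cache)
        opt–cache: parent, skip
      visit log (parent cache)
        log–cache: parent, skip
        visit utils (parent log)
          utils–log: parent, skip
          visit codegen (parent utils)
            codegen–utils: parent, skip
            codegen–cfg: cfg visited and ≠ parent → cycle
Cycle: cfg – cache – log – utils – codegen – cfg.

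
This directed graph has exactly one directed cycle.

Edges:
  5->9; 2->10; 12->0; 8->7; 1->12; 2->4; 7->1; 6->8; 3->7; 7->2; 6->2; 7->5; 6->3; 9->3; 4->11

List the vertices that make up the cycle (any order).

3, 5, 7, 9

DFS with gray/black marking from 3:
3 gray
  7 gray
    2 gray
      10 gray
      10 black
      4 gray
        11 gray
        11 black
      4 black
    2 black
    1 gray
      12 gray
        0 gray
        0 black
      12 black
    1 black
    5 gray
      9 gray
        9→3: 3 is gray → back edge
Back edge closes the cycle 3 → 7 → 5 → 9 → 3; its vertices are {3, 5, 7, 9}.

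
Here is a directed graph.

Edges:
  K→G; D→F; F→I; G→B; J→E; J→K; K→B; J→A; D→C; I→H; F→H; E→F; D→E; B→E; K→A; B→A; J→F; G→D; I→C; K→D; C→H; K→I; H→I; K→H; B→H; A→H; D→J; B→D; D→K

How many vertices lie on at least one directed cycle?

8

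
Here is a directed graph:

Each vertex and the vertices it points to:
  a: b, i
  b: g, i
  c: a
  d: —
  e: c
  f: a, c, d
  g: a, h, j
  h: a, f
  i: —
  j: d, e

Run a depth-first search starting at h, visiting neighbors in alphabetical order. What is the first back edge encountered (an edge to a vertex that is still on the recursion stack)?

g->a

DFS from h (visiting neighbors in alphabetical order); mark gray on enter, black on exit:
h gray
  a gray
    b gray
      g gray
        g→a: a is gray → back edge
First back edge: g → a.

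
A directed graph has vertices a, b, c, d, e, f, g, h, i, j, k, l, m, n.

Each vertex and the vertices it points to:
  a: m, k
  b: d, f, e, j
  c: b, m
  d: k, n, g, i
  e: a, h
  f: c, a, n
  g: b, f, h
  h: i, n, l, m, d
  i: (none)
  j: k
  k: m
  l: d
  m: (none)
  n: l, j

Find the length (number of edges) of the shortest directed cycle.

For each vertex v, BFS finds the shortest path from v back to v.
The shortest such closed walk is g → h → d → g, length 3.

3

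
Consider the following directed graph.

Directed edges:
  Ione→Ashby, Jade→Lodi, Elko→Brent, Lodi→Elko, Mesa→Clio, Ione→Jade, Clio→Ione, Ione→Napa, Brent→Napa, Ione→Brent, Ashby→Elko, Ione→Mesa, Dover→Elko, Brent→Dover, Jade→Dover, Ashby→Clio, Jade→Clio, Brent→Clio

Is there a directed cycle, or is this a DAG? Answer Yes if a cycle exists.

Yes

DFS with white/gray/black marking, starting from Clio:
Clio gray
  Ione gray
    Brent gray
      Dover gray
        Elko gray
          Elko→Brent: Brent is gray → back edge
Back edge found, so a cycle exists: Brent → Dover → Elko → Brent.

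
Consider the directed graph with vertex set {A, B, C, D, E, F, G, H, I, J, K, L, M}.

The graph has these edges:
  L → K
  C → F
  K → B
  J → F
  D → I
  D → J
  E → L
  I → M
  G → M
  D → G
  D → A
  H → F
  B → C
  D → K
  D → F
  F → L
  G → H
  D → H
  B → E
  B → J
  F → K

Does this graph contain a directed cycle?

Yes

DFS with white/gray/black marking, starting from E:
E gray
  L gray
    K gray
      B gray
        J gray
          F gray
            F→L: L is gray → back edge
Back edge found, so a cycle exists: L → K → B → J → F → L.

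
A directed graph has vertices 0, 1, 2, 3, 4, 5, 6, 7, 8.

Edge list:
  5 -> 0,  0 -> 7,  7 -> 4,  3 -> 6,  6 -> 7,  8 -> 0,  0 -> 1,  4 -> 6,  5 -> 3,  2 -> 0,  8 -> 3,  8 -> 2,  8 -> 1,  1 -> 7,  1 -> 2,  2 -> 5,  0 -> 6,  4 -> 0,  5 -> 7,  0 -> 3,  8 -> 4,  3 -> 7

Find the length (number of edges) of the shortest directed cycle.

3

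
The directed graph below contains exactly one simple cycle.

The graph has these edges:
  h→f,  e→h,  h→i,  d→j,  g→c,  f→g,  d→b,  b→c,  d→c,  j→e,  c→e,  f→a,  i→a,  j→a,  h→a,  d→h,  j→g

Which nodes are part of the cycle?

DFS with gray/black marking from h:
h gray
  a gray
  a black
  f gray
    g gray
      c gray
        e gray
          e→h: h is gray → back edge
Back edge closes the cycle h → f → g → c → e → h; its vertices are {c, e, f, g, h}.

c, e, f, g, h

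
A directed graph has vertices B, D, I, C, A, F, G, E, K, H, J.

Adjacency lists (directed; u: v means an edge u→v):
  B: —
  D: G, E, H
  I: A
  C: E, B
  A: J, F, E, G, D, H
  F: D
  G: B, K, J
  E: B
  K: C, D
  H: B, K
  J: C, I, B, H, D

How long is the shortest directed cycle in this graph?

3

For each vertex v, BFS finds the shortest path from v back to v.
The shortest such closed walk is A → J → I → A, length 3.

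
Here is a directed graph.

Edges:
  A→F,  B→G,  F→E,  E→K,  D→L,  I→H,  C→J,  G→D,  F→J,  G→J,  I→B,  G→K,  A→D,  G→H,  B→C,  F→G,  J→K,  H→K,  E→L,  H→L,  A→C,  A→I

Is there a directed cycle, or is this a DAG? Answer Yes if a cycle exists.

DFS with white/gray/black marking, starting from B:
B gray
  C gray
    J gray
      K gray
      K black
    J black
  C black
  G gray
    H gray
      H→K: K black — skip
      L gray
      L black
    H black
    D gray
      D→L: L black — skip
    D black
    G→K: K black — skip
    G→J: J black — skip
  G black
B black
A gray
  I gray
    I→H: H black — skip
    I→B: B black — skip
  I black
  A→D: D black — skip
  A→C: C black — skip
  F gray
    E gray
      E→L: L black — skip
      E→K: K black — skip
    E black
    F→G: G black — skip
    F→J: J black — skip
  F black
A black
Every edge goes to a white or black vertex — no back edge, so the graph is acyclic.

No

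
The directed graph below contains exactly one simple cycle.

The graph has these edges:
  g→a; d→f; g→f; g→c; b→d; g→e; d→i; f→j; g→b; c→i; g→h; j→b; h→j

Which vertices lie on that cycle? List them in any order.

b, d, f, j

DFS with gray/black marking from b:
b gray
  d gray
    i gray
    i black
    f gray
      j gray
        j→b: b is gray → back edge
Back edge closes the cycle b → d → f → j → b; its vertices are {b, d, f, j}.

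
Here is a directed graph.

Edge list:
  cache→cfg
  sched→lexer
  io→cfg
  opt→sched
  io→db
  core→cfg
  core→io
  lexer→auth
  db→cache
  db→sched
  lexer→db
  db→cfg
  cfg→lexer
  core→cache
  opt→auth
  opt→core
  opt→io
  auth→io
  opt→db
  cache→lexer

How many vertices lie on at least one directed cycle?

7

A vertex is on a directed cycle iff it belongs to a strongly connected component of size ≥ 2 (or has a self-loop).
The vertices on cycles are {db, io, cfg, auth, cache, lexer, sched} — 7 in total.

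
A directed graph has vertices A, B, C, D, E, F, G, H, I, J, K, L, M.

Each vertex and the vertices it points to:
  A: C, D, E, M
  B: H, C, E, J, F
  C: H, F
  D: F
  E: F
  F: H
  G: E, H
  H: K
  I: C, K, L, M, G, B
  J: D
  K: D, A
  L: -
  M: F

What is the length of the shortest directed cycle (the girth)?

For each vertex v, BFS finds the shortest path from v back to v.
The shortest such closed walk is K → D → F → H → K, length 4.

4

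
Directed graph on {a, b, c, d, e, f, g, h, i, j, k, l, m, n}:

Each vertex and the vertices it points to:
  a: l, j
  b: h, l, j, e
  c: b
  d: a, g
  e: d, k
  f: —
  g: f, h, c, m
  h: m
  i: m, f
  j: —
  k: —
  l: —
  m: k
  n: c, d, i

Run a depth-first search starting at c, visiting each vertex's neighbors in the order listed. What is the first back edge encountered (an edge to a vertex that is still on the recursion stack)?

DFS from c (visiting each vertex's neighbors in the order listed); mark gray on enter, black on exit:
c gray
  b gray
    h gray
      m gray
        k gray
        k black
      m black
    h black
    l gray
    l black
    j gray
    j black
    e gray
      d gray
        a gray
          a→l: l black — skip
          a→j: j black — skip
        a black
        g gray
          f gray
          f black
          g→h: h black — skip
          g→c: c is gray → back edge
First back edge: g → c.

g->c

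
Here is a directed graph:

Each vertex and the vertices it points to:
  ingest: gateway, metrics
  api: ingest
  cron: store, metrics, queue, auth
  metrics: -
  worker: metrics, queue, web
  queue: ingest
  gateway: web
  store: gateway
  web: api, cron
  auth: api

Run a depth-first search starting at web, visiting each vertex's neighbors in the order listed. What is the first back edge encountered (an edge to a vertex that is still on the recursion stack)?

gateway->web

DFS from web (visiting each vertex's neighbors in the order listed); mark gray on enter, black on exit:
web gray
  api gray
    ingest gray
      gateway gray
        gateway→web: web is gray → back edge
First back edge: gateway → web.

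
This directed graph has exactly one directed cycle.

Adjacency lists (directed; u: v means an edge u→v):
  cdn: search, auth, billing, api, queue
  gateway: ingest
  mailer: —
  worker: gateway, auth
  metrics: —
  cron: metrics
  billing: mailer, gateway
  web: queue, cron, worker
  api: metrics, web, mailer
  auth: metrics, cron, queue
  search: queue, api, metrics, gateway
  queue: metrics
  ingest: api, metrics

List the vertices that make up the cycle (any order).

DFS with gray/black marking from api:
api gray
  metrics gray
  metrics black
  web gray
    queue gray
      queue→metrics: metrics black — skip
    queue black
    cron gray
      cron→metrics: metrics black — skip
    cron black
    worker gray
      gateway gray
        ingest gray
          ingest→api: api is gray → back edge
Back edge closes the cycle api → web → worker → gateway → ingest → api; its vertices are {api, web, ingest, worker, gateway}.

api, web, ingest, worker, gateway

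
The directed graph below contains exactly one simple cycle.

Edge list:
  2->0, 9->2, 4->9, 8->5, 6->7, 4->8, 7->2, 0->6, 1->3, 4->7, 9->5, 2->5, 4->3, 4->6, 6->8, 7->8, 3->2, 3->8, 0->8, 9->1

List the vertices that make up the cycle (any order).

DFS with gray/black marking from 6:
6 gray
  7 gray
    2 gray
      5 gray
      5 black
      0 gray
        0→6: 6 is gray → back edge
Back edge closes the cycle 6 → 7 → 2 → 0 → 6; its vertices are {0, 2, 6, 7}.

0, 2, 6, 7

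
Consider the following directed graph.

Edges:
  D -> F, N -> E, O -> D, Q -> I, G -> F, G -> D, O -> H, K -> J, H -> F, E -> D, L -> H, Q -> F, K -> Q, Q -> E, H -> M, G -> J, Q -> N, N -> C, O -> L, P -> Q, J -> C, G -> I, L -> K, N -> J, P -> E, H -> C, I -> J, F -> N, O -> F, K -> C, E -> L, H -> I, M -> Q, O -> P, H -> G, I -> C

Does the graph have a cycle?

Yes

DFS with white/gray/black marking, starting from G:
G gray
  J gray
    C gray
    C black
  J black
  F gray
    N gray
      N→J: J black — skip
      E gray
        D gray
          D→F: F is gray → back edge
Back edge found, so a cycle exists: F → N → E → D → F.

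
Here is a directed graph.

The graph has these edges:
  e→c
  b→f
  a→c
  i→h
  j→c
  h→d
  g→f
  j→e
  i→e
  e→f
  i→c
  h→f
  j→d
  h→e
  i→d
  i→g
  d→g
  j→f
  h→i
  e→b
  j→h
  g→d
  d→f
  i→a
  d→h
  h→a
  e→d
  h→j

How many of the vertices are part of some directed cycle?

A vertex is on a directed cycle iff it belongs to a strongly connected component of size ≥ 2 (or has a self-loop).
The vertices on cycles are {d, e, g, h, i, j} — 6 in total.

6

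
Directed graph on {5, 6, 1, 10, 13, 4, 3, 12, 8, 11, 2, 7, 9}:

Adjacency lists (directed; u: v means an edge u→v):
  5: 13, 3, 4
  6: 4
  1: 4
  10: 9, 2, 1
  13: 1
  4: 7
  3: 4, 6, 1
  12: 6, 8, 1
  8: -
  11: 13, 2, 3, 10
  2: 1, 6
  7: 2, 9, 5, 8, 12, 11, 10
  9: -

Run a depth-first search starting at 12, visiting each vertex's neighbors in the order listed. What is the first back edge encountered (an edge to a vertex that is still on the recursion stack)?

DFS from 12 (visiting each vertex's neighbors in the order listed); mark gray on enter, black on exit:
12 gray
  6 gray
    4 gray
      7 gray
        2 gray
          1 gray
            1→4: 4 is gray → back edge
First back edge: 1 → 4.

1→4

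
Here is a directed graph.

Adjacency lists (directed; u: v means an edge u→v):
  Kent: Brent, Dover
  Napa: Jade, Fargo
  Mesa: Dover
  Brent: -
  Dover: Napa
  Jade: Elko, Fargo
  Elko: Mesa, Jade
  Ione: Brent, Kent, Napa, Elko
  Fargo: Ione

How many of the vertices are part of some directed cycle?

8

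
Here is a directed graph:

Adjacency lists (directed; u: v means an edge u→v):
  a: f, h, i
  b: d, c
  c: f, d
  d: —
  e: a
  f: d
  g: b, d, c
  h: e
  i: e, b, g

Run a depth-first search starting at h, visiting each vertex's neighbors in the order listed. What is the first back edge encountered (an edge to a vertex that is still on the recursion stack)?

a->h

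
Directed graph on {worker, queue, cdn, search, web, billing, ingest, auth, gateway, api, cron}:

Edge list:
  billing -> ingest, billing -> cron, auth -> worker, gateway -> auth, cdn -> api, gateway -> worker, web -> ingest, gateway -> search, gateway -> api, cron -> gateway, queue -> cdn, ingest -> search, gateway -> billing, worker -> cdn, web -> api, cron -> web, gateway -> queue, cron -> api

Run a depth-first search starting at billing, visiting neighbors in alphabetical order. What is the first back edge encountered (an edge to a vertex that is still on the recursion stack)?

DFS from billing (visiting neighbors in alphabetical order); mark gray on enter, black on exit:
billing gray
  cron gray
    api gray
    api black
    gateway gray
      gateway→api: api black — skip
      auth gray
        worker gray
          cdn gray
            cdn→api: api black — skip
          cdn black
        worker black
      auth black
      gateway→billing: billing is gray → back edge
First back edge: gateway → billing.

gateway→billing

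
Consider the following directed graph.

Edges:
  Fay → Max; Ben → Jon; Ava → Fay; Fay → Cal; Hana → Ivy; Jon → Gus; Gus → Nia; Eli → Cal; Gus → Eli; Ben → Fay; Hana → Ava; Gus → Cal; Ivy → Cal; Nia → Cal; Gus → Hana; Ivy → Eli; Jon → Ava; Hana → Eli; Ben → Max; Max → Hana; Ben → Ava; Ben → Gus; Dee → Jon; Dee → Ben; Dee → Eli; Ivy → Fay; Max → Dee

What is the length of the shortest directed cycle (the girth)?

3

For each vertex v, BFS finds the shortest path from v back to v.
The shortest such closed walk is Ben → Max → Dee → Ben, length 3.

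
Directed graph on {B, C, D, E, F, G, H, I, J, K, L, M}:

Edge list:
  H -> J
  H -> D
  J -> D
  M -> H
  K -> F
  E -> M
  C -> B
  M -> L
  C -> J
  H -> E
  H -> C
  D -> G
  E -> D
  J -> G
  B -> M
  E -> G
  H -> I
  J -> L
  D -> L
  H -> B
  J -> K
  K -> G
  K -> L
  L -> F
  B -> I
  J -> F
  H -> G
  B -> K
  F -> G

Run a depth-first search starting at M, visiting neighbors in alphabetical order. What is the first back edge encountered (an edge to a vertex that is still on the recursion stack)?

DFS from M (visiting neighbors in alphabetical order); mark gray on enter, black on exit:
M gray
  H gray
    B gray
      I gray
      I black
      K gray
        F gray
          G gray
          G black
        F black
        K→G: G black — skip
        L gray
          L→F: F black — skip
        L black
      K black
      B→M: M is gray → back edge
First back edge: B → M.

B→M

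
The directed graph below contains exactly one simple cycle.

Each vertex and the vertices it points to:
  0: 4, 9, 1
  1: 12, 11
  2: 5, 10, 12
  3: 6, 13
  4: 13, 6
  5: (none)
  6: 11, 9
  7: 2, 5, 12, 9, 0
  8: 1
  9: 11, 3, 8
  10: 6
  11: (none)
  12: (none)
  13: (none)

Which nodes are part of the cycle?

DFS with gray/black marking from 9:
9 gray
  11 gray
  11 black
  3 gray
    6 gray
      6→11: 11 black — skip
      6→9: 9 is gray → back edge
Back edge closes the cycle 9 → 3 → 6 → 9; its vertices are {3, 6, 9}.

3, 6, 9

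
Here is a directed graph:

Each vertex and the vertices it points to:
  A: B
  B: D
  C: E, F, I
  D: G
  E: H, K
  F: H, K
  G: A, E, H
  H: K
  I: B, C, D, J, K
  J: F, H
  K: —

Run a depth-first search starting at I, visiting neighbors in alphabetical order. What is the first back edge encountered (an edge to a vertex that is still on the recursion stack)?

A->B

DFS from I (visiting neighbors in alphabetical order); mark gray on enter, black on exit:
I gray
  B gray
    D gray
      G gray
        A gray
          A→B: B is gray → back edge
First back edge: A → B.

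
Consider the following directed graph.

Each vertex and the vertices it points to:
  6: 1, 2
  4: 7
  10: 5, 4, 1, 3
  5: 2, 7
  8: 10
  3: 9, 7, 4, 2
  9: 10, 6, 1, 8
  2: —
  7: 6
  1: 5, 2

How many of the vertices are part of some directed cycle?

A vertex is on a directed cycle iff it belongs to a strongly connected component of size ≥ 2 (or has a self-loop).
The vertices on cycles are {1, 3, 5, 6, 7, 8, 9, 10} — 8 in total.

8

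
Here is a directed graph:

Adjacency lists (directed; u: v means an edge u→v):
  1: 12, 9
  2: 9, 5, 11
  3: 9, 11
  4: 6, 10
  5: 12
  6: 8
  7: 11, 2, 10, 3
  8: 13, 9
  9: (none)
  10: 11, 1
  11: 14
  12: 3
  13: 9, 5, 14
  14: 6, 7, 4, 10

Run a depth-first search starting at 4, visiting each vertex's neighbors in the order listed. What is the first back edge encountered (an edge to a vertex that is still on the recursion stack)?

14→6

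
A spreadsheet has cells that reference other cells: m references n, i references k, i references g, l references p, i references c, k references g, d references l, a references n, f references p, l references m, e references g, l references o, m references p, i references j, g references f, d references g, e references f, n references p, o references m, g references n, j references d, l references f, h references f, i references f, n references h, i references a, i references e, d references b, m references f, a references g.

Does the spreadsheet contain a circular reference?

No

DFS with white/gray/black marking, starting from e:
e gray
  f gray
    p gray
    p black
  f black
  g gray
    g→f: f black — skip
    n gray
      n→p: p black — skip
      h gray
        h→f: f black — skip
      h black
    n black
  g black
e black
a gray
  a→n: n black — skip
  a→g: g black — skip
a black
b gray
b black
c gray
c black
d gray
  d→b: b black — skip
  l gray
    m gray
      m→f: f black — skip
      m→p: p black — skip
      m→n: n black — skip
    m black
    l→f: f black — skip
    l→p: p black — skip
    o gray
      o→m: m black — skip
    o black
  l black
  d→g: g black — skip
d black
i gray
  i→a: a black — skip
  i→c: c black — skip
  j gray
    j→d: d black — skip
  j black
  i→g: g black — skip
  i→f: f black — skip
  k gray
    k→g: g black — skip
  k black
  i→e: e black — skip
i black
Every edge goes to a white or black vertex — no back edge, so the graph is acyclic.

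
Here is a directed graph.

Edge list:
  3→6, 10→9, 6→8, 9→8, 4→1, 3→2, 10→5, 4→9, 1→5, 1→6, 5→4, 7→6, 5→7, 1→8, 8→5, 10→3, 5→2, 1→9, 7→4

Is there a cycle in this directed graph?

Yes

DFS with white/gray/black marking, starting from 5:
5 gray
  2 gray
  2 black
  7 gray
    4 gray
      1 gray
        8 gray
          8→5: 5 is gray → back edge
Back edge found, so a cycle exists: 5 → 7 → 4 → 1 → 8 → 5.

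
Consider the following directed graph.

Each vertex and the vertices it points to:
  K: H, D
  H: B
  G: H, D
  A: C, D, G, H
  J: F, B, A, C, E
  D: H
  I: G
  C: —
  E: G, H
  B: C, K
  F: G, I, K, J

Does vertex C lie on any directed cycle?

No

C lies on a cycle iff there is a path from C back to itself.
Exploring from C, it never reaches itself; equivalently, its strongly connected component is a singleton.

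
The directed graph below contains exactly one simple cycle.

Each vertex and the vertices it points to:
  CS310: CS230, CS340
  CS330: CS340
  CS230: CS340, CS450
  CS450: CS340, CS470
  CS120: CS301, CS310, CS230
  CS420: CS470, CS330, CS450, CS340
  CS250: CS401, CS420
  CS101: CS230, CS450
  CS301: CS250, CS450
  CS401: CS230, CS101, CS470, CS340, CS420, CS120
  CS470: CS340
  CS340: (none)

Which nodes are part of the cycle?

DFS with gray/black marking from CS120:
CS120 gray
  CS301 gray
    CS250 gray
      CS401 gray
        CS230 gray
          CS340 gray
          CS340 black
          CS450 gray
            CS450→CS340: CS340 black — skip
            CS470 gray
              CS470→CS340: CS340 black — skip
            CS470 black
          CS450 black
        CS230 black
        CS101 gray
          CS101→CS230: CS230 black — skip
          CS101→CS450: CS450 black — skip
        CS101 black
        CS401→CS470: CS470 black — skip
        CS401→CS340: CS340 black — skip
        CS420 gray
          CS420→CS470: CS470 black — skip
          CS330 gray
            CS330→CS340: CS340 black — skip
          CS330 black
          CS420→CS450: CS450 black — skip
          CS420→CS340: CS340 black — skip
        CS420 black
        CS401→CS120: CS120 is gray → back edge
Back edge closes the cycle CS120 → CS301 → CS250 → CS401 → CS120; its vertices are {CS120, CS250, CS301, CS401}.

CS120, CS250, CS301, CS401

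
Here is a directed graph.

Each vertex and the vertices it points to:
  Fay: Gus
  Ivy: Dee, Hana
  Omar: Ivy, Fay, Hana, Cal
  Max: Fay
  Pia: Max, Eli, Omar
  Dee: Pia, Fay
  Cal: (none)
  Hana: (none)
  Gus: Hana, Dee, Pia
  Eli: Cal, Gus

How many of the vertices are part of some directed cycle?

A vertex is on a directed cycle iff it belongs to a strongly connected component of size ≥ 2 (or has a self-loop).
The vertices on cycles are {Dee, Eli, Fay, Gus, Ivy, Max, Pia, Omar} — 8 in total.

8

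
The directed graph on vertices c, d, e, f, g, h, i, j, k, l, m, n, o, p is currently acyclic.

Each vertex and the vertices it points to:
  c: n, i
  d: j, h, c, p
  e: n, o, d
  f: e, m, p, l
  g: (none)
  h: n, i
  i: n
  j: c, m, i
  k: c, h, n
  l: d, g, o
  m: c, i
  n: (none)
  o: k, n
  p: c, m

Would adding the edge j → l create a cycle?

Yes

Adding j→l creates a cycle iff l can already reach j.
Path from l: l → d → j.
So l → … → j → l is a cycle.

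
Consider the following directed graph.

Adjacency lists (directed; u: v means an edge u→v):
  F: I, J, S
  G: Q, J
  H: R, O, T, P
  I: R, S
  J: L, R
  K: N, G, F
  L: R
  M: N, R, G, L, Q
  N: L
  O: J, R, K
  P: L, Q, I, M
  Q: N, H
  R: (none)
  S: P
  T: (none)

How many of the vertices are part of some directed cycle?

A vertex is on a directed cycle iff it belongs to a strongly connected component of size ≥ 2 (or has a self-loop).
The vertices on cycles are {F, G, H, I, K, M, O, P, Q, S} — 10 in total.

10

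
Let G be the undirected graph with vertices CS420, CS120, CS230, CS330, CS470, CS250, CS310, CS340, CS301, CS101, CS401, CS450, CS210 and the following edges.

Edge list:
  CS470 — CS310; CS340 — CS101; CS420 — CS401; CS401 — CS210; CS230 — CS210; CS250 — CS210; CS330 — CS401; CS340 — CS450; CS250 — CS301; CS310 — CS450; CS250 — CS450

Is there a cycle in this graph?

No

DFS, tracking each vertex's parent; an edge to a visited non-parent vertex closes a cycle.
Start from CS210:
visit CS210 (parent –)
  visit CS250 (parent CS210)
    visit CS450 (parent CS250)
      visit CS340 (parent CS450)
        CS340–CS450: parent, skip
        visit CS101 (parent CS340)
          CS101–CS340: parent, skip
      visit CS310 (parent CS450)
        visit CS470 (parent CS310)
          CS470–CS310: parent, skip
        CS310–CS450: parent, skip
      CS450–CS250: parent, skip
    CS250–CS210: parent, skip
    visit CS301 (parent CS250)
      CS301–CS250: parent, skip
  visit CS401 (parent CS210)
    CS401–CS210: parent, skip
    visit CS420 (parent CS401)
      CS420–CS401: parent, skip
    visit CS330 (parent CS401)
      CS330–CS401: parent, skip
  visit CS230 (parent CS210)
    CS230–CS210: parent, skip
visit CS120 (parent –)
No non-parent visited neighbor found — the graph is a forest.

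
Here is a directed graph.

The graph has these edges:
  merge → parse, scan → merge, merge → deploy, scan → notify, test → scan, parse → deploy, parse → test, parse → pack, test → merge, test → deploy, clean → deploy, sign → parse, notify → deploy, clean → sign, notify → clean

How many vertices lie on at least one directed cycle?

7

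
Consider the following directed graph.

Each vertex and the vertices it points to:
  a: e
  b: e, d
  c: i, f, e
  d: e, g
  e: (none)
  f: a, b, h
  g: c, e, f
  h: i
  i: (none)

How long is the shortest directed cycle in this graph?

For each vertex v, BFS finds the shortest path from v back to v.
The shortest such closed walk is g → f → b → d → g, length 4.

4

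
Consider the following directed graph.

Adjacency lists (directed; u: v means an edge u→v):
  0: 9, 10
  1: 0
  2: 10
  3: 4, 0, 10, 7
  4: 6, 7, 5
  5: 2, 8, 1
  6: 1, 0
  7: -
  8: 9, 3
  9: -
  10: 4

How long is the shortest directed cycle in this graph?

4

For each vertex v, BFS finds the shortest path from v back to v.
The shortest such closed walk is 3 → 4 → 5 → 8 → 3, length 4.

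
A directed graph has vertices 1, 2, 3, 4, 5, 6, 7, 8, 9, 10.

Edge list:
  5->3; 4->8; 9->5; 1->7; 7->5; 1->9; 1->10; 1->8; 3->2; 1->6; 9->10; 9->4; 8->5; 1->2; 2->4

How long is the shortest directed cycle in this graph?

5

For each vertex v, BFS finds the shortest path from v back to v.
The shortest such closed walk is 8 → 5 → 3 → 2 → 4 → 8, length 5.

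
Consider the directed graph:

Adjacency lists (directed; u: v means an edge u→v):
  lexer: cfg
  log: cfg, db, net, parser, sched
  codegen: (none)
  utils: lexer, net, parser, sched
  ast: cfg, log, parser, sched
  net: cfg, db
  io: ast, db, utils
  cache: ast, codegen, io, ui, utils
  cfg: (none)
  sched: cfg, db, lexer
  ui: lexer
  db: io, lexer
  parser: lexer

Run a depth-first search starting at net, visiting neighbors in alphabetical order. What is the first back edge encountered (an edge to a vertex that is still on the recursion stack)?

log->db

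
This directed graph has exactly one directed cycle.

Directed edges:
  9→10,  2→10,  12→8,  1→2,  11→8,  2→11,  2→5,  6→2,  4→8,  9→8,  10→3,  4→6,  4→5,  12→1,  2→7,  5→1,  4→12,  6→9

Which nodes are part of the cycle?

DFS with gray/black marking from 2:
2 gray
  10 gray
    3 gray
    3 black
  10 black
  5 gray
    1 gray
      1→2: 2 is gray → back edge
Back edge closes the cycle 2 → 5 → 1 → 2; its vertices are {1, 2, 5}.

1, 2, 5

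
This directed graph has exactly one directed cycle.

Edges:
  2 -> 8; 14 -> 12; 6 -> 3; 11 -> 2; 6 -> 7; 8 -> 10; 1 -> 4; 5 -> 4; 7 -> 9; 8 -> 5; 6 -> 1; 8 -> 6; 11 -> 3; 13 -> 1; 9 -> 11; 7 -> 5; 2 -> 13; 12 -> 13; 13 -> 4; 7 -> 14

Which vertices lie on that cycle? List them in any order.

2, 6, 7, 8, 9, 11

DFS with gray/black marking from 8:
8 gray
  10 gray
  10 black
  5 gray
    4 gray
    4 black
  5 black
  6 gray
    1 gray
      1→4: 4 black — skip
    1 black
    3 gray
    3 black
    7 gray
      14 gray
        12 gray
          13 gray
            13→1: 1 black — skip
            13→4: 4 black — skip
          13 black
        12 black
      14 black
      9 gray
        11 gray
          11→3: 3 black — skip
          2 gray
            2→13: 13 black — skip
            2→8: 8 is gray → back edge
Back edge closes the cycle 8 → 6 → 7 → 9 → 11 → 2 → 8; its vertices are {2, 6, 7, 8, 9, 11}.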